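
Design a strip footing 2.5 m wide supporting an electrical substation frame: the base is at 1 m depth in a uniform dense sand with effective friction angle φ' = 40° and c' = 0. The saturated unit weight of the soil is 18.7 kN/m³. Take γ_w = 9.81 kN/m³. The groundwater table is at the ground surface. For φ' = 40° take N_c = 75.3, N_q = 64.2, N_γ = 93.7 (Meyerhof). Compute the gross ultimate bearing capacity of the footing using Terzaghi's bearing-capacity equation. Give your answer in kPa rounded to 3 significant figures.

γ' = 18.7 − 9.81 = 8.89 kN/m³ (submerged throughout). q = 8.89 × 1 = 8.89 kPa; the same γ' applies in the ½γBN_γ term.
q·N_q = 8.89 × 64.2 = 570.74 kPa
0.5·γ·B·N_γ = 0.5 × 8.89 × 2.5 × 93.7 = 1041.2 kPa
q_ult = 570.74 + 1041.2 = 1612 kPa.

q_ult ≈ 1610 kPa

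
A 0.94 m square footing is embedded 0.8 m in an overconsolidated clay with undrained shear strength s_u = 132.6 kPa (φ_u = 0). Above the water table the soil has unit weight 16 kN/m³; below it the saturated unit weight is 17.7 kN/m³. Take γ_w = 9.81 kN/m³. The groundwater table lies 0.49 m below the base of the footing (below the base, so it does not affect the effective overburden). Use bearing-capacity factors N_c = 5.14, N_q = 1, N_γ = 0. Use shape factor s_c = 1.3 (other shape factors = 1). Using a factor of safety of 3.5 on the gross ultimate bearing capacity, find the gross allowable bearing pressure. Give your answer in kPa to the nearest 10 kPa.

q_all ≈ 260 kPa

Effective surcharge at the founding depth q = γ·D_f = 16 × 0.8 = 12.8 kPa.
q_ult = c·N_c·s_c + q·N_q
     = 132.6 × 5.14 × 1.3 + 12.8 × 1
     = 886.03 + 12.8 = 898.83 kPa.
q_all = 898.83 / 3.5 = 256.81 kPa.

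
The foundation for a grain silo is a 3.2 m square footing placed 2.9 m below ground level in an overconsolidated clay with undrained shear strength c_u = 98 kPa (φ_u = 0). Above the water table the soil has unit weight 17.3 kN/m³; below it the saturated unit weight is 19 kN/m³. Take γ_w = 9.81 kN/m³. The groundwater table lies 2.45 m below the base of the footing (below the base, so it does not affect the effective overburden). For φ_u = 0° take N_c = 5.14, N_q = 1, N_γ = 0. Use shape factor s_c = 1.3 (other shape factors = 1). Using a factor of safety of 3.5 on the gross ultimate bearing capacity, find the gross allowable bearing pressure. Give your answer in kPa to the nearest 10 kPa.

q = γ·D_f = 17.3 × 2.9 = 50.17 kPa.
c·N_c·s_c = 98 × 5.14 × 1.3 = 654.84 kPa
q·N_q = 50.17 × 1 = 50.17 kPa
q_ult = 654.84 + 50.17 = 705.01 kPa.
q_all = 705.01 / 3.5 = 201.43 kPa.

q_all ≈ 200 kPa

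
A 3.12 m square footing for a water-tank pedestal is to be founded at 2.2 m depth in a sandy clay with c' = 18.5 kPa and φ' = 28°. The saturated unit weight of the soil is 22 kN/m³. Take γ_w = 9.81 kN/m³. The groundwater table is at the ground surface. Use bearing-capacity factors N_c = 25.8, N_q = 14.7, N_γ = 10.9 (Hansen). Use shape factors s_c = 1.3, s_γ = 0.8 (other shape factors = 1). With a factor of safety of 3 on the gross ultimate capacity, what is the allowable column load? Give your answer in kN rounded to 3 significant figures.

P_all ≈ 3830 kN

With the water table at the surface the whole profile is submerged: γ' = 22 − 9.81 = 12.19 kN/m³, so q = γ'·D_f = 26.818 kPa; the same γ' applies in the ½γBN_γ term.
q_ult = c·N_c·s_c + q·N_q + 0.5·γ·B·N_γ·s_γ
     = 18.5 × 25.8 × 1.3 + 26.818 × 14.7 + 0.5 × 12.19 × 3.12 × 10.9 × 0.8
     = 620.49 + 394.22 + 165.82 = 1180.5 kPa.
Gross allowable pressure q_all = 1180.5 / 3 = 393.51 kPa.
Footing area = 9.7344 m², so allowable column load = 393.51 × 9.7344 = 3830.6 kN.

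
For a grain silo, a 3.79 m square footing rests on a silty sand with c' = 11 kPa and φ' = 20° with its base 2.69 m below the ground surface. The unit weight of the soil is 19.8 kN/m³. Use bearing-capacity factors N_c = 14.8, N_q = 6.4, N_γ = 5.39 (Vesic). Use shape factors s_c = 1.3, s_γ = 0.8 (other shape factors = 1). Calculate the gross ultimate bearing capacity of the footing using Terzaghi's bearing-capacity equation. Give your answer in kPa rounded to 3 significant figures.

q_ult ≈ 714 kPa

Overburden at base level: q = 19.8 × 2.69 = 53.262 kPa.
Cohesion term c·N_c·s_c = 11 × 14.8 × 1.3 = 211.64 kPa; surcharge term q·N_q = 53.262 × 6.4 = 340.88 kPa; self-weight term 0.5·γ·B·N_γ·s_γ = 0.5 × 19.8 × 3.79 × 5.39 × 0.8 = 161.79 kPa.
q_ult = 211.64 + 340.88 + 161.79 = 714.31 kPa.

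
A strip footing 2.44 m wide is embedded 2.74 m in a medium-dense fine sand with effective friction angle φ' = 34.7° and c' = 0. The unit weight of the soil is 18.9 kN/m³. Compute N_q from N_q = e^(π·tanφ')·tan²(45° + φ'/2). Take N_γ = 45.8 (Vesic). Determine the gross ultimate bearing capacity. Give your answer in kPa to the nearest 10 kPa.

q_ult ≈ 2720 kPa

tan34.7° = 0.6924, so N_q = e^(π×0.6924)·tan²(62.35°) = 8.805 × 3.643 = 32.08.
q = γ·D_f = 18.9 × 2.74 = 51.786 kPa.
q·N_q = 51.786 × 32.081 = 1661.3 kPa
0.5·γ·B·N_γ = 0.5 × 18.9 × 2.44 × 45.8 = 1056.1 kPa
q_ult = 1661.3 + 1056.1 = 2717.4 kPa.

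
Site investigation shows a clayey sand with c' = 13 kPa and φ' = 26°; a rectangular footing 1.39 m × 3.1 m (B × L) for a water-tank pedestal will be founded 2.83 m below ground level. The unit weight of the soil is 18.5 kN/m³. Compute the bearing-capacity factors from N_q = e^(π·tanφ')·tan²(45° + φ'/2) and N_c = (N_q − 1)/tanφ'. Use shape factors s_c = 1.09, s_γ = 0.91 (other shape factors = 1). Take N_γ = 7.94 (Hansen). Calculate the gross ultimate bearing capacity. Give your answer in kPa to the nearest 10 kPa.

tan26° = 0.4877, so N_q = e^(π×0.4877)·tan²(58°) = 4.629 × 2.561 = 11.85.
N_c = (11.85 − 1)/tan26° = 22.25.
q = γ·D_f = 18.5 × 2.83 = 52.355 kPa.
c·N_c·s_c = 13 × 22.254 × 1.09 = 315.35 kPa
q·N_q = 52.355 × 11.854 = 620.63 kPa
0.5·γ·B·N_γ·s_γ = 0.5 × 18.5 × 1.39 × 7.94 × 0.91 = 92.901 kPa
q_ult = 315.35 + 620.63 + 92.901 = 1028.9 kPa.

q_ult ≈ 1030 kPa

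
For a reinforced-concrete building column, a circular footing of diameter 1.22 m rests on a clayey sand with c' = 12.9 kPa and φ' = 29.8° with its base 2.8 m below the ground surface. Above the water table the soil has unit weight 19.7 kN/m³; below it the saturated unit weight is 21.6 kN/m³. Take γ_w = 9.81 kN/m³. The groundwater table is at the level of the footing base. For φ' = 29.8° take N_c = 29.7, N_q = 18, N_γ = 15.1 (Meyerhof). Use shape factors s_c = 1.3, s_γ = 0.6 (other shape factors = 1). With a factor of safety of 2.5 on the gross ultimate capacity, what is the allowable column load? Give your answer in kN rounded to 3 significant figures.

P_all ≈ 728 kN

Overburden at base level: q = 19.7 × 2.8 = 55.16 kPa.
Below the base the soil is submerged, so the ½γBN_γ term uses γ' = 21.6 − 9.81 = 11.79 kN/m³.
Cohesion term c·N_c·s_c = 12.9 × 29.7 × 1.3 = 498.07 kPa; surcharge term q·N_q = 55.16 × 18 = 992.88 kPa; self-weight term 0.5·γ·B·N_γ·s_γ = 0.5 × 11.79 × 1.22 × 15.1 × 0.6 = 65.159 kPa.
q_ult = 498.07 + 992.88 + 65.159 = 1556.1 kPa.
Gross allowable pressure q_all = 1556.1 / 2.5 = 622.44 kPa.
Footing area = 1.169 m², so allowable column load = 622.44 × 1.169 = 727.64 kN.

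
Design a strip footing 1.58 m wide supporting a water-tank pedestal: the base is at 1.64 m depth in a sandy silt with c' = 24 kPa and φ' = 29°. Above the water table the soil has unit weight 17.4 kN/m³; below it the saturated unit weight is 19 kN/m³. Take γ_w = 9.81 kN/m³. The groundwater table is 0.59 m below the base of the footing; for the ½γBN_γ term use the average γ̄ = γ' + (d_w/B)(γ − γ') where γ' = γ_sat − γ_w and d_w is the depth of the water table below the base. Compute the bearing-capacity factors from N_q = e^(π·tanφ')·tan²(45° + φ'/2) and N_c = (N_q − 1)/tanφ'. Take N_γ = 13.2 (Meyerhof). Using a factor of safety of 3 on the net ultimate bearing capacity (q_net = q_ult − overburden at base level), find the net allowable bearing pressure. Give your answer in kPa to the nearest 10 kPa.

q_all(net) ≈ 410 kPa

N_q = e^(π·tan29°)·tan²(59.5°) = 16.44; N_c = (N_q − 1)/tanφ' = 27.86.
q = γ·D_f = 17.4 × 1.64 = 28.536 kPa.
γ' = 9.19 kN/m³; averaging over the depth B below the base, γ̄ = γ' + (d_w/B)(γ − γ') = 12.256 kN/m³.
c·N_c = 24 × 27.86 = 668.65 kPa
q·N_q = 28.536 × 16.443 = 469.23 kPa
0.5·γ·B·N_γ = 0.5 × 12.256 × 1.58 × 13.2 = 127.8 kPa
q_ult = 668.65 + 469.23 + 127.8 = 1265.7 kPa.
q_net = 1265.7 − 28.536 = 1237.1 kPa.
q_all(net) = 1237.1 / 3 = 412.38 kPa.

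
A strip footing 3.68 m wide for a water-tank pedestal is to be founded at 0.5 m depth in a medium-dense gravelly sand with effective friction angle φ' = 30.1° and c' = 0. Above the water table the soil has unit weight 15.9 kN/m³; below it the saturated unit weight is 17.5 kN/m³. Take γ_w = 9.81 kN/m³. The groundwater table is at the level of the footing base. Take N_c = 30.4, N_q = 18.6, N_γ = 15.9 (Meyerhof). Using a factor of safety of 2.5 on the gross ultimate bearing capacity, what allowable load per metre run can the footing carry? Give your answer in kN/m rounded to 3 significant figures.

≈ 549 kN/m

Effective surcharge at the founding depth q = γ·D_f = 15.9 × 0.5 = 7.95 kPa.
The water table coincides with the base, so in the self-weight term γ → γ' = 7.69 kN/m³.
q_ult = q·N_q + 0.5·γ·B·N_γ
     = 7.95 × 18.6 + 0.5 × 7.69 × 3.68 × 15.9
     = 147.87 + 224.98 = 372.85 kPa.
Gross allowable pressure q_all = 372.85 / 2.5 = 149.14 kPa.
Allowable wall load = q_all × B = 149.14 × 3.68 = 548.83 kN per metre run.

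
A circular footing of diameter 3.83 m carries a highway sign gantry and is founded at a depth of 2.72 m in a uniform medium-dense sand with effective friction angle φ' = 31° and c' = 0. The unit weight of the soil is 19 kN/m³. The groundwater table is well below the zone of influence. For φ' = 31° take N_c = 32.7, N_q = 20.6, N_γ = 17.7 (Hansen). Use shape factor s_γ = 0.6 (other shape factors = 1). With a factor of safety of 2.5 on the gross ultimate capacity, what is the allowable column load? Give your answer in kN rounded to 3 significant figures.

Effective surcharge at the founding depth q = γ·D_f = 19 × 2.72 = 51.68 kPa.
q_ult = q·N_q + 0.5·γ·B·N_γ·s_γ
     = 51.68 × 20.6 + 0.5 × 19 × 3.83 × 17.7 × 0.6
     = 1064.6 + 386.41 = 1451 kPa.
Gross allowable pressure q_all = 1451 / 2.5 = 580.41 kPa.
Footing area = 11.5209 m², so allowable column load = 580.41 × 11.5209 = 6686.8 kN.

P_all ≈ 6690 kN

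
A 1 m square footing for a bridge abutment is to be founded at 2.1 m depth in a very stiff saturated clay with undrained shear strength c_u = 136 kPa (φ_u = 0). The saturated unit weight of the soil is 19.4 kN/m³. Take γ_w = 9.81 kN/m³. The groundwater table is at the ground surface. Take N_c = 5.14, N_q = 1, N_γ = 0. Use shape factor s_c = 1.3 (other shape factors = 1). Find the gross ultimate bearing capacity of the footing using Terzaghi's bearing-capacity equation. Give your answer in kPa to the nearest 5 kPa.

Water table at ground surface, so effective unit weight γ' = 19.4 − 9.81 = 9.59 kN/m³ is used throughout; overburden q = 9.59 × 2.1 = 20.139 kPa.
Cohesion term c·N_c·s_c = 136 × 5.14 × 1.3 = 908.75 kPa; surcharge term q·N_q = 20.139 × 1 = 20.139 kPa.
q_ult = 908.75 + 20.139 = 928.89 kPa.

q_ult ≈ 930 kPa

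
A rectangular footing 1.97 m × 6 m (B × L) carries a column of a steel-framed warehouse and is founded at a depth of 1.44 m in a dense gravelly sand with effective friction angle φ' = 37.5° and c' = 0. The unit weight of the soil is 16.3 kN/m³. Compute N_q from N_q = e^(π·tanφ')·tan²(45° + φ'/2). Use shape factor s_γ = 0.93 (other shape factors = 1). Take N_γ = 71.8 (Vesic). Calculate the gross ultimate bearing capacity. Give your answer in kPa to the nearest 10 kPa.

tan37.5° = 0.7673, so N_q = e^(π×0.7673)·tan²(63.75°) = 11.141 × 4.112 = 45.81.
q = γ·D_f = 16.3 × 1.44 = 23.472 kPa.
q·N_q = 23.472 × 45.811 = 1075.3 kPa
0.5·γ·B·N_γ·s_γ = 0.5 × 16.3 × 1.97 × 71.8 × 0.93 = 1072.1 kPa
q_ult = 1075.3 + 1072.1 = 2147.4 kPa.

q_ult ≈ 2150 kPa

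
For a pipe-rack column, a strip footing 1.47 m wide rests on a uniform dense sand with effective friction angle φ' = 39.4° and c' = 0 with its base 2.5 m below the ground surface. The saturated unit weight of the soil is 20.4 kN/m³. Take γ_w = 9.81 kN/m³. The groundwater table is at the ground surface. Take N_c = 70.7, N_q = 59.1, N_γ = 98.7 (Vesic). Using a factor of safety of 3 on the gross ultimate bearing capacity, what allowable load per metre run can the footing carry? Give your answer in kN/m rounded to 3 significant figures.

With the water table at the surface the whole profile is submerged: γ' = 20.4 − 9.81 = 10.59 kN/m³, so q = γ'·D_f = 26.475 kPa; the same γ' applies in the ½γBN_γ term.
q_ult = q·N_q + 0.5·γ·B·N_γ
     = 26.475 × 59.1 + 0.5 × 10.59 × 1.47 × 98.7
     = 1564.7 + 768.25 = 2332.9 kPa.
Gross allowable pressure q_all = 2332.9 / 3 = 777.64 kPa.
Allowable wall load = q_all × B = 777.64 × 1.47 = 1143.1 kN per metre run.

≈ 1140 kN/m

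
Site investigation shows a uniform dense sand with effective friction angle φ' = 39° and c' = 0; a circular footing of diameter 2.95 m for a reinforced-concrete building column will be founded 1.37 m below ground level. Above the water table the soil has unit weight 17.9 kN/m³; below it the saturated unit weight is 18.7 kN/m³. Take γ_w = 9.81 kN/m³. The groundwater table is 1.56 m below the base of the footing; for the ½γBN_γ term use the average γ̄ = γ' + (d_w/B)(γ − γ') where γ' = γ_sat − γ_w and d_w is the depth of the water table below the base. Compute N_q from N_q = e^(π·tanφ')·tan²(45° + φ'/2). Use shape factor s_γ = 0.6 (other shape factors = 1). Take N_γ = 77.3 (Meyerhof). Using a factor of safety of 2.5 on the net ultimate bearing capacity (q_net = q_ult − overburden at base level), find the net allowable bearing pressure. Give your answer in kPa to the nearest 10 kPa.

q_all(net) ≈ 910 kPa

N_q = e^(π·tan39°)·tan²(64.5°) = 55.96.
Overburden at base level: q = 17.9 × 1.37 = 24.523 kPa.
The water table is 1.56 m below the base (< B = 2.95 m), so the ½γBN_γ term uses γ̄ = γ' + (d_w/B)(γ − γ') = 8.89 + (1.56/2.95)(17.9 − 8.89) = 13.655 kN/m³.
Surcharge term q·N_q = 24.523 × 55.957 = 1372.2 kPa; self-weight term 0.5·γ·B·N_γ·s_γ = 0.5 × 13.655 × 2.95 × 77.3 × 0.6 = 934.12 kPa.
q_ult = 1372.2 + 934.12 = 2306.4 kPa.
q_net = 2306.4 − 24.523 = 2281.8 kPa.
q_all(net) = 2281.8 / 2.5 = 912.74 kPa.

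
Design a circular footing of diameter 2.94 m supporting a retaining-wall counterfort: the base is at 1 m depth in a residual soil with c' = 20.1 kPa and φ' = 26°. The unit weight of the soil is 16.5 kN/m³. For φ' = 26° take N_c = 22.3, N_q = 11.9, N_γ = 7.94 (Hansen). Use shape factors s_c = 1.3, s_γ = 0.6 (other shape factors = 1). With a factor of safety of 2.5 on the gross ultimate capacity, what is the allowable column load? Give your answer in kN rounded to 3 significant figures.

q = γ·D_f = 16.5 × 1 = 16.5 kPa.
c·N_c·s_c = 20.1 × 22.3 × 1.3 = 582.7 kPa
q·N_q = 16.5 × 11.9 = 196.35 kPa
0.5·γ·B·N_γ·s_γ = 0.5 × 16.5 × 2.94 × 7.94 × 0.6 = 115.55 kPa
q_ult = 582.7 + 196.35 + 115.55 = 894.6 kPa.
Gross allowable pressure q_all = 894.6 / 2.5 = 357.84 kPa.
Footing area = 6.7887 m², so allowable column load = 357.84 × 6.7887 = 2429.3 kN.

P_all ≈ 2430 kN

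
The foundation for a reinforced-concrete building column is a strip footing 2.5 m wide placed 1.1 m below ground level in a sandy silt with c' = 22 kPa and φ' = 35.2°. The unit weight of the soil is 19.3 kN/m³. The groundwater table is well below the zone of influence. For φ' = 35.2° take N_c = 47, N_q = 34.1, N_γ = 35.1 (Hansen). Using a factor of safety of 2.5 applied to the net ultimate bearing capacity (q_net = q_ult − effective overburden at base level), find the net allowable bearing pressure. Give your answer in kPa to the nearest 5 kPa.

Effective surcharge at the founding depth q = γ·D_f = 19.3 × 1.1 = 21.23 kPa.
q_ult = c·N_c + q·N_q + 0.5·γ·B·N_γ
     = 22 × 47 + 21.23 × 34.1 + 0.5 × 19.3 × 2.5 × 35.1
     = 1034 + 723.94 + 846.79 = 2604.7 kPa.
Net ultimate: q_net = 2604.7 − 21.23 = 2583.5 kPa.
q_all(net) = 2583.5 / 2.5 = 1033.4 kPa.

q_all(net) ≈ 1035 kPa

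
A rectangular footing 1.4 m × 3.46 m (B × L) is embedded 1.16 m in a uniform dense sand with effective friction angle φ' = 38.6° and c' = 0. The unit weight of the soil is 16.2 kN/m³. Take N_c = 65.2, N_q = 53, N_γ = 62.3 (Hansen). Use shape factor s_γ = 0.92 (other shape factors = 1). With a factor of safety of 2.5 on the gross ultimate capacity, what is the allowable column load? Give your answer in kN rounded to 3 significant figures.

P_all ≈ 3190 kN

Overburden at base level: q = 16.2 × 1.16 = 18.792 kPa.
Surcharge term q·N_q = 18.792 × 53 = 995.98 kPa; self-weight term 0.5·γ·B·N_γ·s_γ = 0.5 × 16.2 × 1.4 × 62.3 × 0.92 = 649.96 kPa.
q_ult = 995.98 + 649.96 = 1645.9 kPa.
Gross allowable pressure q_all = 1645.9 / 2.5 = 658.38 kPa.
Footing area = 4.844 m², so allowable column load = 658.38 × 4.844 = 3189.2 kN.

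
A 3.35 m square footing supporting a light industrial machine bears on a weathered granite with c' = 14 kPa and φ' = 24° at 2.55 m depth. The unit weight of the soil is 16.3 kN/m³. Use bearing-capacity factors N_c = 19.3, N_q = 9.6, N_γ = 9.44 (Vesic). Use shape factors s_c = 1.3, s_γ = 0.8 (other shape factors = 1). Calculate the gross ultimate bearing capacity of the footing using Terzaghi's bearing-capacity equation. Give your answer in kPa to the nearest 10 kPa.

Overburden at base level: q = 16.3 × 2.55 = 41.565 kPa.
Cohesion term c·N_c·s_c = 14 × 19.3 × 1.3 = 351.26 kPa; surcharge term q·N_q = 41.565 × 9.6 = 399.02 kPa; self-weight term 0.5·γ·B·N_γ·s_γ = 0.5 × 16.3 × 3.35 × 9.44 × 0.8 = 206.19 kPa.
q_ult = 351.26 + 399.02 + 206.19 = 956.47 kPa.

q_ult ≈ 960 kPa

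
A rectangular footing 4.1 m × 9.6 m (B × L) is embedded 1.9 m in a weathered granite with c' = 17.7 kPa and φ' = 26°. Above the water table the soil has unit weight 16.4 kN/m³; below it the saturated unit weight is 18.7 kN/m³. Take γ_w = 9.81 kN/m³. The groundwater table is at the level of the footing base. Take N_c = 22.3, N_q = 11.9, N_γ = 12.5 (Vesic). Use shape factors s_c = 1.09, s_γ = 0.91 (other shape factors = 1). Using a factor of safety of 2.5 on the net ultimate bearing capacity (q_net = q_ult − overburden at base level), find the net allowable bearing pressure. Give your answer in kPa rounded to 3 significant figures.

q_all(net) ≈ 391 kPa

q = γ·D_f = 16.4 × 1.9 = 31.16 kPa.
For the ½γBN_γ term take γ' = 18.7 − 9.81 = 8.89 kN/m³ (soil below base is submerged).
c·N_c·s_c = 17.7 × 22.3 × 1.09 = 430.23 kPa
q·N_q = 31.16 × 11.9 = 370.8 kPa
0.5·γ·B·N_γ·s_γ = 0.5 × 8.89 × 4.1 × 12.5 × 0.91 = 207.3 kPa
q_ult = 430.23 + 370.8 + 207.3 = 1008.3 kPa.
q_net = 1008.3 − 31.16 = 977.18 kPa.
q_all(net) = 977.18 / 2.5 = 390.87 kPa.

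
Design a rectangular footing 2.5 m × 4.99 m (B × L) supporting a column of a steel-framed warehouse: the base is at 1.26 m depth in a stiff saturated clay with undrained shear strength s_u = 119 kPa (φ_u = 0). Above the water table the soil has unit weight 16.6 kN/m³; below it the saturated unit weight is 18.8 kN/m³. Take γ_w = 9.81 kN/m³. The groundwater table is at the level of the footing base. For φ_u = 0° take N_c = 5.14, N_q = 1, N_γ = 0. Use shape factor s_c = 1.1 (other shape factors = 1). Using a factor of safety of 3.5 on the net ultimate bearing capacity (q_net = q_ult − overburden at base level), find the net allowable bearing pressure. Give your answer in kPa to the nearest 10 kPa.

q_all(net) ≈ 190 kPa

Effective surcharge at the founding depth q = γ·D_f = 16.6 × 1.26 = 20.916 kPa.
q_ult = c·N_c·s_c + q·N_q
     = 119 × 5.14 × 1.1 + 20.916 × 1
     = 672.83 + 20.916 = 693.74 kPa.
q_net = 693.74 − 20.916 = 672.83 kPa.
q_all(net) = 672.83 / 3.5 = 192.24 kPa.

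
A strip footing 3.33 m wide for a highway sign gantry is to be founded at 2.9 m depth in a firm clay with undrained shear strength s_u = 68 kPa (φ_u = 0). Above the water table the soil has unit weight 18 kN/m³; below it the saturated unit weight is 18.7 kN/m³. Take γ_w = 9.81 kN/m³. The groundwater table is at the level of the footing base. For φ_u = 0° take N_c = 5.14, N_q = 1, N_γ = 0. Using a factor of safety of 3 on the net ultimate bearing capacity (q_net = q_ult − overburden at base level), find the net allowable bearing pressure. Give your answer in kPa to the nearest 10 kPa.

q = γ·D_f = 18 × 2.9 = 52.2 kPa.
c·N_c = 68 × 5.14 = 349.52 kPa
q·N_q = 52.2 × 1 = 52.2 kPa
q_ult = 349.52 + 52.2 = 401.72 kPa.
q_net = 401.72 − 52.2 = 349.52 kPa.
q_all(net) = 349.52 / 3 = 116.51 kPa.

q_all(net) ≈ 120 kPa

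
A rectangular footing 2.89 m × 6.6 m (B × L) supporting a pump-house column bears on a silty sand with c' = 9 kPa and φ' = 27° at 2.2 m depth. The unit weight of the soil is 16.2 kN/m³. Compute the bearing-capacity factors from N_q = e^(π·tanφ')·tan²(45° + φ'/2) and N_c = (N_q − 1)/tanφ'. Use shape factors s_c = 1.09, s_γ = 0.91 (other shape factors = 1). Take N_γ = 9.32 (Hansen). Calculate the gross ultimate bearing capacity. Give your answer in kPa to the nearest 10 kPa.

tan27° = 0.5095, so N_q = e^(π×0.5095)·tan²(58.5°) = 4.957 × 2.663 = 13.2.
N_c = (13.2 − 1)/tan27° = 23.94.
Overburden at base level: q = 16.2 × 2.2 = 35.64 kPa.
Cohesion term c·N_c·s_c = 9 × 23.942 × 1.09 = 234.87 kPa; surcharge term q·N_q = 35.64 × 13.199 = 470.42 kPa; self-weight term 0.5·γ·B·N_γ·s_γ = 0.5 × 16.2 × 2.89 × 9.32 × 0.91 = 198.54 kPa.
q_ult = 234.87 + 470.42 + 198.54 = 903.83 kPa.

q_ult ≈ 900 kPa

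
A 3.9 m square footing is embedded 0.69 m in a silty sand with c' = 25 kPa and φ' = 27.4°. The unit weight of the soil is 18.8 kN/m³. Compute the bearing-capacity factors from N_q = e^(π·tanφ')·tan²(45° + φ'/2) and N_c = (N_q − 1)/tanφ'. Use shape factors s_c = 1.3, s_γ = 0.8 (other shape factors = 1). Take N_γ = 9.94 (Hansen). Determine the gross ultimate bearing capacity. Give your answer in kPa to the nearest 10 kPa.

tan27.4° = 0.5184, so N_q = e^(π×0.5184)·tan²(58.7°) = 5.096 × 2.705 = 13.78.
N_c = (13.78 − 1)/tan27.4° = 24.66.
q = γ·D_f = 18.8 × 0.69 = 12.972 kPa.
c·N_c·s_c = 25 × 24.665 × 1.3 = 801.6 kPa
q·N_q = 12.972 × 13.785 = 178.82 kPa
0.5·γ·B·N_γ·s_γ = 0.5 × 18.8 × 3.9 × 9.94 × 0.8 = 291.52 kPa
q_ult = 801.6 + 178.82 + 291.52 = 1271.9 kPa.

q_ult ≈ 1270 kPa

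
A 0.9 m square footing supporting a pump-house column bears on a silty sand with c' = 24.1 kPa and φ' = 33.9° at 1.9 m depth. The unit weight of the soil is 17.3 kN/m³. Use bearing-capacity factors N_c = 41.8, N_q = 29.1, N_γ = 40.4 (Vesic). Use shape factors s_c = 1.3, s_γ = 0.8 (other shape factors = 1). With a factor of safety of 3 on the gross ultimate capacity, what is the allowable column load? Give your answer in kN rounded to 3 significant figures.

Overburden at base level: q = 17.3 × 1.9 = 32.87 kPa.
Cohesion term c·N_c·s_c = 24.1 × 41.8 × 1.3 = 1309.6 kPa; surcharge term q·N_q = 32.87 × 29.1 = 956.52 kPa; self-weight term 0.5·γ·B·N_γ·s_γ = 0.5 × 17.3 × 0.9 × 40.4 × 0.8 = 251.61 kPa.
q_ult = 1309.6 + 956.52 + 251.61 = 2517.7 kPa.
Gross allowable pressure q_all = 2517.7 / 3 = 839.24 kPa.
Footing area = 0.81 m², so allowable column load = 839.24 × 0.81 = 679.78 kN.

P_all ≈ 680 kN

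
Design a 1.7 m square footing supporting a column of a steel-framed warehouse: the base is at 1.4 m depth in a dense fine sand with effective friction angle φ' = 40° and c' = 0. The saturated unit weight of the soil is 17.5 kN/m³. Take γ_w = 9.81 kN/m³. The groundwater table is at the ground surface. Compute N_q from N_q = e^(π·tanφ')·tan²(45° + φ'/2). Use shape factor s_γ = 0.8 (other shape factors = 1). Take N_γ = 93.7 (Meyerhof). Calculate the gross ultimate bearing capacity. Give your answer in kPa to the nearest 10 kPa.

q_ult ≈ 1180 kPa

tan40° = 0.8391, so N_q = e^(π×0.8391)·tan²(65°) = 13.959 × 4.599 = 64.2.
γ' = 17.5 − 9.81 = 7.69 kN/m³ (submerged throughout). q = 7.69 × 1.4 = 10.766 kPa; the same γ' applies in the ½γBN_γ term.
q·N_q = 10.766 × 64.195 = 691.13 kPa
0.5·γ·B·N_γ·s_γ = 0.5 × 7.69 × 1.7 × 93.7 × 0.8 = 489.98 kPa
q_ult = 691.13 + 489.98 = 1181.1 kPa.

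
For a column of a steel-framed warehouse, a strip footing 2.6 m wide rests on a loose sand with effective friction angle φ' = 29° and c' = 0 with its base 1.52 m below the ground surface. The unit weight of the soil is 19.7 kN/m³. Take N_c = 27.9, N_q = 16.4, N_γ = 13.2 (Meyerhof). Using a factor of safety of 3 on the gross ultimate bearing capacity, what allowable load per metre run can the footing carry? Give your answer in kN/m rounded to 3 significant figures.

≈ 719 kN/m

q = γ·D_f = 19.7 × 1.52 = 29.944 kPa.
q·N_q = 29.944 × 16.4 = 491.08 kPa
0.5·γ·B·N_γ = 0.5 × 19.7 × 2.6 × 13.2 = 338.05 kPa
q_ult = 491.08 + 338.05 = 829.13 kPa.
Gross allowable pressure q_all = 829.13 / 3 = 276.38 kPa.
Allowable wall load = q_all × B = 276.38 × 2.6 = 718.58 kN per metre run.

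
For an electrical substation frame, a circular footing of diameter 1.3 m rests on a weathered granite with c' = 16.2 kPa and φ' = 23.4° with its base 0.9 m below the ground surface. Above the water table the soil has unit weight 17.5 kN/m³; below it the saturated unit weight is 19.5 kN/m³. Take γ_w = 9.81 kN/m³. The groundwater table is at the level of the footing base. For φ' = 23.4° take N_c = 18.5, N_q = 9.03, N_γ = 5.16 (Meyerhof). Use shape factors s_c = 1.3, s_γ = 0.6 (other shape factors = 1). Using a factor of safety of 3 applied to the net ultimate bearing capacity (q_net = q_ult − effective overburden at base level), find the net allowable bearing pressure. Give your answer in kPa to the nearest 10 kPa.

q_all(net) ≈ 180 kPa

Overburden at base level: q = 17.5 × 0.9 = 15.75 kPa.
Below the base the soil is submerged, so the ½γBN_γ term uses γ' = 19.5 − 9.81 = 9.69 kN/m³.
Cohesion term c·N_c·s_c = 16.2 × 18.5 × 1.3 = 389.61 kPa; surcharge term q·N_q = 15.75 × 9.03 = 142.22 kPa; self-weight term 0.5·γ·B·N_γ·s_γ = 0.5 × 9.69 × 1.3 × 5.16 × 0.6 = 19.5 kPa.
q_ult = 389.61 + 142.22 + 19.5 = 551.33 kPa.
Net ultimate: q_net = 551.33 − 15.75 = 535.58 kPa.
q_all(net) = 535.58 / 3 = 178.53 kPa.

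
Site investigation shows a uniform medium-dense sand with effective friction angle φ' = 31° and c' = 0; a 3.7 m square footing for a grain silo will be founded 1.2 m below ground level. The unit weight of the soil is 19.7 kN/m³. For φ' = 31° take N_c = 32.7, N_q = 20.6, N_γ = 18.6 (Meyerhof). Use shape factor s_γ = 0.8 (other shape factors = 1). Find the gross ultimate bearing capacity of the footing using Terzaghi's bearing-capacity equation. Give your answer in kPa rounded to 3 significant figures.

Overburden at base level: q = 19.7 × 1.2 = 23.64 kPa.
Surcharge term q·N_q = 23.64 × 20.6 = 486.98 kPa; self-weight term 0.5·γ·B·N_γ·s_γ = 0.5 × 19.7 × 3.7 × 18.6 × 0.8 = 542.3 kPa.
q_ult = 486.98 + 542.3 = 1029.3 kPa.

q_ult ≈ 1030 kPa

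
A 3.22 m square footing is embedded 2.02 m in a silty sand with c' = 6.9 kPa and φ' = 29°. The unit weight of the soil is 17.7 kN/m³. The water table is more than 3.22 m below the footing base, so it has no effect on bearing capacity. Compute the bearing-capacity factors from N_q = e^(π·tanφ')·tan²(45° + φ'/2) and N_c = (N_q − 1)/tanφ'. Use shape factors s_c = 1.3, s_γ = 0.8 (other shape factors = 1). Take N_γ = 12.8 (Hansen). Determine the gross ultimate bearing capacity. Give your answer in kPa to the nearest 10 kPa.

q_ult ≈ 1130 kPa

tan29° = 0.5543, so N_q = e^(π×0.5543)·tan²(59.5°) = 5.705 × 2.882 = 16.44.
N_c = (16.44 − 1)/tan29° = 27.86.
Effective surcharge at the founding depth q = γ·D_f = 17.7 × 2.02 = 35.754 kPa.
q_ult = c·N_c·s_c + q·N_q + 0.5·γ·B·N_γ·s_γ
     = 6.9 × 27.86 × 1.3 + 35.754 × 16.443 + 0.5 × 17.7 × 3.22 × 12.8 × 0.8
     = 249.91 + 587.91 + 291.81 = 1129.6 kPa.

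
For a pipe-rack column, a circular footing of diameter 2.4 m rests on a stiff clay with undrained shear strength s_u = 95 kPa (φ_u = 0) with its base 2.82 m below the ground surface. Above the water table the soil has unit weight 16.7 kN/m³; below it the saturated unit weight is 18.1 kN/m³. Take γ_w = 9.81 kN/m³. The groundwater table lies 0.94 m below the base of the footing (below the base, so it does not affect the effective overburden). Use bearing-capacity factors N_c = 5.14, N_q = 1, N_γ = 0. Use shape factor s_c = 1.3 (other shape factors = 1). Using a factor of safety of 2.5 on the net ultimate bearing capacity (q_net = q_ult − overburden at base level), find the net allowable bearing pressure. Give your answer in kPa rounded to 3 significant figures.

q = γ·D_f = 16.7 × 2.82 = 47.094 kPa.
c·N_c·s_c = 95 × 5.14 × 1.3 = 634.79 kPa
q·N_q = 47.094 × 1 = 47.094 kPa
q_ult = 634.79 + 47.094 = 681.88 kPa.
q_net = 681.88 − 47.094 = 634.79 kPa.
q_all(net) = 634.79 / 2.5 = 253.92 kPa.

q_all(net) ≈ 254 kPa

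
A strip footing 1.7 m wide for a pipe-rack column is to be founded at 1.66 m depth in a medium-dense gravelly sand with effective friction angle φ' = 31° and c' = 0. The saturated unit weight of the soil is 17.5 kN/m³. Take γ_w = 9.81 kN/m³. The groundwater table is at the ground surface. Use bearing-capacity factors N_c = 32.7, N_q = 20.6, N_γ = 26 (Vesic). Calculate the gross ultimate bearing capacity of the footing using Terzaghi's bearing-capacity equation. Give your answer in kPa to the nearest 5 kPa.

q_ult ≈ 435 kPa

With the water table at the surface the whole profile is submerged: γ' = 17.5 − 9.81 = 7.69 kN/m³, so q = γ'·D_f = 12.765 kPa; the same γ' applies in the ½γBN_γ term.
q_ult = q·N_q + 0.5·γ·B·N_γ
     = 12.765 × 20.6 + 0.5 × 7.69 × 1.7 × 26
     = 262.97 + 169.95 = 432.92 kPa.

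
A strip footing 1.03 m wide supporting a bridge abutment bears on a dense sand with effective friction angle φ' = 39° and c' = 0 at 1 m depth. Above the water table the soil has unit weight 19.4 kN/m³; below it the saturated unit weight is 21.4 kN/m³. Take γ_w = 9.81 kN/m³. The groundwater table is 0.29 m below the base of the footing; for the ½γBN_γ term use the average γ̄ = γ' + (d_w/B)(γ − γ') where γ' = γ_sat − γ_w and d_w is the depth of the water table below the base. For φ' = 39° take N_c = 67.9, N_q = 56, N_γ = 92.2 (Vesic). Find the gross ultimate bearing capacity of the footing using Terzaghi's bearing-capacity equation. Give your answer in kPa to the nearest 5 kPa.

q = γ·D_f = 19.4 × 1 = 19.4 kPa.
γ' = 11.59 kN/m³; averaging over the depth B below the base, γ̄ = γ' + (d_w/B)(γ − γ') = 13.789 kN/m³.
q·N_q = 19.4 × 56 = 1086.4 kPa
0.5·γ·B·N_γ = 0.5 × 13.789 × 1.03 × 92.2 = 654.74 kPa
q_ult = 1086.4 + 654.74 = 1741.1 kPa.

q_ult ≈ 1740 kPa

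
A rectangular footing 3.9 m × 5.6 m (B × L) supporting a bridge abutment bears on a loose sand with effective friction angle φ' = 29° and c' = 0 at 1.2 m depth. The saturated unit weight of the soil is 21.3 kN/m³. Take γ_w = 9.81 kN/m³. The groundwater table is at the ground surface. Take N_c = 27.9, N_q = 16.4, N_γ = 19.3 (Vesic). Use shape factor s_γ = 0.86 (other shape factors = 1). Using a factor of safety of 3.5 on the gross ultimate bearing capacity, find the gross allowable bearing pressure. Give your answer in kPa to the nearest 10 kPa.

With the water table at the surface the whole profile is submerged: γ' = 21.3 − 9.81 = 11.49 kN/m³, so q = γ'·D_f = 13.788 kPa; the same γ' applies in the ½γBN_γ term.
q_ult = q·N_q + 0.5·γ·B·N_γ·s_γ
     = 13.788 × 16.4 + 0.5 × 11.49 × 3.9 × 19.3 × 0.86
     = 226.12 + 371.89 = 598.01 kPa.
q_all = 598.01 / 3.5 = 170.86 kPa.

q_all ≈ 170 kPa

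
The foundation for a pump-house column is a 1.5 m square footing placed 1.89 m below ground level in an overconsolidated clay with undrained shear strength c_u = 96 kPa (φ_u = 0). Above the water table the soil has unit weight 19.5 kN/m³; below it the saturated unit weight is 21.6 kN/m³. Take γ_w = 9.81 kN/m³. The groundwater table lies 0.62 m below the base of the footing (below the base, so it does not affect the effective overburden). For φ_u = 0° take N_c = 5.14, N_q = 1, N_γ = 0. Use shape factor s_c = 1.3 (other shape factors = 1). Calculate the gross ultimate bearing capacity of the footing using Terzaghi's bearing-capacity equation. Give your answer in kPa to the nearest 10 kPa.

q_ult ≈ 680 kPa

q = γ·D_f = 19.5 × 1.89 = 36.855 kPa.
c·N_c·s_c = 96 × 5.14 × 1.3 = 641.47 kPa
q·N_q = 36.855 × 1 = 36.855 kPa
q_ult = 641.47 + 36.855 = 678.33 kPa.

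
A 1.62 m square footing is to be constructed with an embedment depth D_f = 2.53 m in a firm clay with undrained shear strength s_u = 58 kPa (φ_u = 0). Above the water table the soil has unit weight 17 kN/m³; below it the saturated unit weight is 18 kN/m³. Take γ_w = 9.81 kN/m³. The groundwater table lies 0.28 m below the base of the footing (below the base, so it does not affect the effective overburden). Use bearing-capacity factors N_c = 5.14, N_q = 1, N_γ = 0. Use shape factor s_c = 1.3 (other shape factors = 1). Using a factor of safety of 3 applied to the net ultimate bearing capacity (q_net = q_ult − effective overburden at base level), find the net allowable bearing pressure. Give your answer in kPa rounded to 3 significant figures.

q = γ·D_f = 17 × 2.53 = 43.01 kPa.
c·N_c·s_c = 58 × 5.14 × 1.3 = 387.56 kPa
q·N_q = 43.01 × 1 = 43.01 kPa
q_ult = 387.56 + 43.01 = 430.57 kPa.
Net ultimate: q_net = 430.57 − 43.01 = 387.56 kPa.
q_all(net) = 387.56 / 3 = 129.19 kPa.

q_all(net) ≈ 129 kPa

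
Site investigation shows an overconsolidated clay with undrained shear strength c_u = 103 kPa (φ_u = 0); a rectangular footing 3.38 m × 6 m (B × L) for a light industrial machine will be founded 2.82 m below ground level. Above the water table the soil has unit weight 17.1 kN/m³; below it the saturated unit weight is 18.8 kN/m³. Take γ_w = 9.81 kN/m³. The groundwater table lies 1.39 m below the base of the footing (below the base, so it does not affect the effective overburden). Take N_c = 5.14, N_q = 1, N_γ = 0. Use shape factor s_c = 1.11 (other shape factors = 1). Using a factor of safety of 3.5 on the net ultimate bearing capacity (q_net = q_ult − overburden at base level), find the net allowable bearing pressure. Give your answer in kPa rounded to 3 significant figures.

q = γ·D_f = 17.1 × 2.82 = 48.222 kPa.
c·N_c·s_c = 103 × 5.14 × 1.11 = 587.66 kPa
q·N_q = 48.222 × 1 = 48.222 kPa
q_ult = 587.66 + 48.222 = 635.88 kPa.
q_net = 635.88 − 48.222 = 587.66 kPa.
q_all(net) = 587.66 / 3.5 = 167.9 kPa.

q_all(net) ≈ 168 kPa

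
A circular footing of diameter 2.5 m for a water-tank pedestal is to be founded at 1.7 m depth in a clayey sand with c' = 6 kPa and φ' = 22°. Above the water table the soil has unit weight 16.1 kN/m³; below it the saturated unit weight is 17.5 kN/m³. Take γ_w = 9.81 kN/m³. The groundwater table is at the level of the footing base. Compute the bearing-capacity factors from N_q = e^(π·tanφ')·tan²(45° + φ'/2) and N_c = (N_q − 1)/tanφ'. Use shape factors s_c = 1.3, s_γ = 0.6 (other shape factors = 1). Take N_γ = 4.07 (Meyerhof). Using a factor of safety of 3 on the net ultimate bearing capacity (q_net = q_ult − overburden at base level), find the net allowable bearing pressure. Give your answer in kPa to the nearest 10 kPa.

q_all(net) ≈ 110 kPa

N_q = e^(π·tan22°)·tan²(56°) = 7.82; N_c = (N_q − 1)/tanφ' = 16.88.
Overburden at base level: q = 16.1 × 1.7 = 27.37 kPa.
Below the base the soil is submerged, so the ½γBN_γ term uses γ' = 17.5 − 9.81 = 7.69 kN/m³.
Cohesion term c·N_c·s_c = 6 × 16.883 × 1.3 = 131.69 kPa; surcharge term q·N_q = 27.37 × 7.8211 = 214.06 kPa; self-weight term 0.5·γ·B·N_γ·s_γ = 0.5 × 7.69 × 2.5 × 4.07 × 0.6 = 23.474 kPa.
q_ult = 131.69 + 214.06 + 23.474 = 369.22 kPa.
q_net = 369.22 − 27.37 = 341.85 kPa.
q_all(net) = 341.85 / 3 = 113.95 kPa.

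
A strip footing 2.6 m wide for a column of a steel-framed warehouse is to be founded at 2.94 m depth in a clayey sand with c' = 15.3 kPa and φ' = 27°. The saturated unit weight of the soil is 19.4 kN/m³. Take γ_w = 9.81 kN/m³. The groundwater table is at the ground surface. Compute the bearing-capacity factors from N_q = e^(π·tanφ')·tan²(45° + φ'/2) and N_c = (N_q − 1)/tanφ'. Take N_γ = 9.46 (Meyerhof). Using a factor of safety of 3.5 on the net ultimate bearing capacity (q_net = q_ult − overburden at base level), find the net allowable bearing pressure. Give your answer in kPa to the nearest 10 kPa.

N_q = e^(π·tan27°)·tan²(58.5°) = 13.2; N_c = (N_q − 1)/tanφ' = 23.94.
With the water table at the surface the whole profile is submerged: γ' = 19.4 − 9.81 = 9.59 kN/m³, so q = γ'·D_f = 28.195 kPa; the same γ' applies in the ½γBN_γ term.
q_ult = c·N_c + q·N_q + 0.5·γ·B·N_γ
     = 15.3 × 23.942 + 28.195 × 13.199 + 0.5 × 9.59 × 2.6 × 9.46
     = 366.32 + 372.14 + 117.94 = 856.4 kPa.
q_net = 856.4 − 28.195 = 828.2 kPa.
q_all(net) = 828.2 / 3.5 = 236.63 kPa.

q_all(net) ≈ 240 kPa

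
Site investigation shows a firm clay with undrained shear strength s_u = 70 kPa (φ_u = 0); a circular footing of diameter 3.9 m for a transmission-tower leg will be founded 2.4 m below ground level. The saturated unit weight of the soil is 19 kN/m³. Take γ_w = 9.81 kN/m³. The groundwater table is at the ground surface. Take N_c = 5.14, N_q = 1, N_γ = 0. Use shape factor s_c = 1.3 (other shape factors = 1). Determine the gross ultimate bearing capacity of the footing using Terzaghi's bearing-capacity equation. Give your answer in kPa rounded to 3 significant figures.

q_ult ≈ 490 kPa

γ' = 19 − 9.81 = 9.19 kN/m³ (submerged throughout). q = 9.19 × 2.4 = 22.056 kPa.
c·N_c·s_c = 70 × 5.14 × 1.3 = 467.74 kPa
q·N_q = 22.056 × 1 = 22.056 kPa
q_ult = 467.74 + 22.056 = 489.8 kPa.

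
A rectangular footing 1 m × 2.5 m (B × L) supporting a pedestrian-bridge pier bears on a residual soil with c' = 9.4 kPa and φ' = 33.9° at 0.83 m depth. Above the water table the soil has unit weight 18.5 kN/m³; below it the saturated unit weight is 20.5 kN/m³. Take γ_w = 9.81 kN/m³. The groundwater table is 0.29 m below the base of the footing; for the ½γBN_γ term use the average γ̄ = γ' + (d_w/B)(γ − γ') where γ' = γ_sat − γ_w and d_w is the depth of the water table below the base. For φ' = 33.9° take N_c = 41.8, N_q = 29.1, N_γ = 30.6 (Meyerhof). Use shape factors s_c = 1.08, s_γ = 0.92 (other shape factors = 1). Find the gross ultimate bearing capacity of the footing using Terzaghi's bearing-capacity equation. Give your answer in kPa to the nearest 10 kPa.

q = γ·D_f = 18.5 × 0.83 = 15.355 kPa.
γ' = 10.69 kN/m³; averaging over the depth B below the base, γ̄ = γ' + (d_w/B)(γ − γ') = 12.955 kN/m³.
c·N_c·s_c = 9.4 × 41.8 × 1.08 = 424.35 kPa
q·N_q = 15.355 × 29.1 = 446.83 kPa
0.5·γ·B·N_γ·s_γ = 0.5 × 12.955 × 1 × 30.6 × 0.92 = 182.35 kPa
q_ult = 424.35 + 446.83 + 182.35 = 1053.5 kPa.

q_ult ≈ 1050 kPa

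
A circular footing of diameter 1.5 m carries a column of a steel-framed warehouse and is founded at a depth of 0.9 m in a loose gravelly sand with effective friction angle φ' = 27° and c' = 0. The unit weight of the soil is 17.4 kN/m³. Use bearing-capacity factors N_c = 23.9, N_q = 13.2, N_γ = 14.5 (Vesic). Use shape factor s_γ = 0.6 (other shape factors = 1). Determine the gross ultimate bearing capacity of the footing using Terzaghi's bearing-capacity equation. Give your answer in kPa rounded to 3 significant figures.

Effective surcharge at the founding depth q = γ·D_f = 17.4 × 0.9 = 15.66 kPa.
q_ult = q·N_q + 0.5·γ·B·N_γ·s_γ
     = 15.66 × 13.2 + 0.5 × 17.4 × 1.5 × 14.5 × 0.6
     = 206.71 + 113.53 = 320.25 kPa.

q_ult ≈ 320 kPa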